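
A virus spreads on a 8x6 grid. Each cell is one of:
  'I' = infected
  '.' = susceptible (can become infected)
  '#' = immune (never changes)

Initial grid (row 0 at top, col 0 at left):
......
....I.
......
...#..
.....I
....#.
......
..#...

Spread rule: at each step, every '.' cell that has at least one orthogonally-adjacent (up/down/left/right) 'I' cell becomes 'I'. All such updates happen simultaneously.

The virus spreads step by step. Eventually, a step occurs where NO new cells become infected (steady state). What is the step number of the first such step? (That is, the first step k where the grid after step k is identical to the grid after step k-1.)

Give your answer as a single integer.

Answer: 9

Derivation:
Step 0 (initial): 2 infected
Step 1: +7 new -> 9 infected
Step 2: +8 new -> 17 infected
Step 3: +7 new -> 24 infected
Step 4: +8 new -> 32 infected
Step 5: +7 new -> 39 infected
Step 6: +3 new -> 42 infected
Step 7: +2 new -> 44 infected
Step 8: +1 new -> 45 infected
Step 9: +0 new -> 45 infected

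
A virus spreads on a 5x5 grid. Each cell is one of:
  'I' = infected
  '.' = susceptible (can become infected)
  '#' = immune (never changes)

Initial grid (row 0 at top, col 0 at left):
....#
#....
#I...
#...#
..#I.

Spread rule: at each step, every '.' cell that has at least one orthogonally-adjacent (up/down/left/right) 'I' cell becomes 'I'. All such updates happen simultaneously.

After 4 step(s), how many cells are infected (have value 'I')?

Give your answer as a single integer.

Answer: 19

Derivation:
Step 0 (initial): 2 infected
Step 1: +5 new -> 7 infected
Step 2: +5 new -> 12 infected
Step 3: +5 new -> 17 infected
Step 4: +2 new -> 19 infected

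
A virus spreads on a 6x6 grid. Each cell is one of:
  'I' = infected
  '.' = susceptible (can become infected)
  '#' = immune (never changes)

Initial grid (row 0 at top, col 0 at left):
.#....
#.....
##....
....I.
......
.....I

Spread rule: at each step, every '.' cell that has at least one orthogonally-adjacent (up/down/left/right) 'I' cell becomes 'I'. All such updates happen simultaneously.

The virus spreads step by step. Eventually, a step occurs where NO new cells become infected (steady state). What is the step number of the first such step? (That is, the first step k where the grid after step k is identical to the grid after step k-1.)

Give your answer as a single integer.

Answer: 6

Derivation:
Step 0 (initial): 2 infected
Step 1: +6 new -> 8 infected
Step 2: +6 new -> 14 infected
Step 3: +7 new -> 21 infected
Step 4: +6 new -> 27 infected
Step 5: +4 new -> 31 infected
Step 6: +0 new -> 31 infected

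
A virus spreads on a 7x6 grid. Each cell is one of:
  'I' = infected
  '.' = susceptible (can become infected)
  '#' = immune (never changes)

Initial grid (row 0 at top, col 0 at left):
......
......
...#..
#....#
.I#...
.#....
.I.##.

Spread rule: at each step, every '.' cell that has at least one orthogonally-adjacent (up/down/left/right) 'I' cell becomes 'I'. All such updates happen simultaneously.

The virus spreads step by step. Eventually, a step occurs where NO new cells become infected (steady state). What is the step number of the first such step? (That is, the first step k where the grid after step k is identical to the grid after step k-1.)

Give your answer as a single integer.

Answer: 9

Derivation:
Step 0 (initial): 2 infected
Step 1: +4 new -> 6 infected
Step 2: +4 new -> 10 infected
Step 3: +5 new -> 15 infected
Step 4: +6 new -> 21 infected
Step 5: +6 new -> 27 infected
Step 6: +5 new -> 32 infected
Step 7: +2 new -> 34 infected
Step 8: +1 new -> 35 infected
Step 9: +0 new -> 35 infected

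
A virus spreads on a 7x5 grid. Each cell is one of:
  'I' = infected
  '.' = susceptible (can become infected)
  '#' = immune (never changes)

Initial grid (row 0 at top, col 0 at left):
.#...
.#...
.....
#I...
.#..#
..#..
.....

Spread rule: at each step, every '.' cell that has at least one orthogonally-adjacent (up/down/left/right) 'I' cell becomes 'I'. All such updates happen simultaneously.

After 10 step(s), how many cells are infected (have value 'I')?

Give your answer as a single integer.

Answer: 29

Derivation:
Step 0 (initial): 1 infected
Step 1: +2 new -> 3 infected
Step 2: +4 new -> 7 infected
Step 3: +5 new -> 12 infected
Step 4: +5 new -> 17 infected
Step 5: +4 new -> 21 infected
Step 6: +3 new -> 24 infected
Step 7: +1 new -> 25 infected
Step 8: +2 new -> 27 infected
Step 9: +1 new -> 28 infected
Step 10: +1 new -> 29 infected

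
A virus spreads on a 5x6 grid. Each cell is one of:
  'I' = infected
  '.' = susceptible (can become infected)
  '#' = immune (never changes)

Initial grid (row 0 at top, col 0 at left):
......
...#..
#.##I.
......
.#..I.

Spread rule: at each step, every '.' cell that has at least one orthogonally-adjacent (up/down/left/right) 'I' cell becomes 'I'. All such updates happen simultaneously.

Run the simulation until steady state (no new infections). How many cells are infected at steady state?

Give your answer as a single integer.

Step 0 (initial): 2 infected
Step 1: +5 new -> 7 infected
Step 2: +5 new -> 12 infected
Step 3: +3 new -> 15 infected
Step 4: +2 new -> 17 infected
Step 5: +4 new -> 21 infected
Step 6: +3 new -> 24 infected
Step 7: +1 new -> 25 infected
Step 8: +0 new -> 25 infected

Answer: 25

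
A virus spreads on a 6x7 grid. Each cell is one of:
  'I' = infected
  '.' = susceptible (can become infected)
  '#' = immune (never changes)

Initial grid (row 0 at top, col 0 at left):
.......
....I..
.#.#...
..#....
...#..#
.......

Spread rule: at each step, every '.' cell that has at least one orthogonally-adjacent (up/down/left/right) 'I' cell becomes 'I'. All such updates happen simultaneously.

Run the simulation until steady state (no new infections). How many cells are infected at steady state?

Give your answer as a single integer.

Step 0 (initial): 1 infected
Step 1: +4 new -> 5 infected
Step 2: +6 new -> 11 infected
Step 3: +8 new -> 19 infected
Step 4: +5 new -> 24 infected
Step 5: +4 new -> 28 infected
Step 6: +3 new -> 31 infected
Step 7: +4 new -> 35 infected
Step 8: +2 new -> 37 infected
Step 9: +0 new -> 37 infected

Answer: 37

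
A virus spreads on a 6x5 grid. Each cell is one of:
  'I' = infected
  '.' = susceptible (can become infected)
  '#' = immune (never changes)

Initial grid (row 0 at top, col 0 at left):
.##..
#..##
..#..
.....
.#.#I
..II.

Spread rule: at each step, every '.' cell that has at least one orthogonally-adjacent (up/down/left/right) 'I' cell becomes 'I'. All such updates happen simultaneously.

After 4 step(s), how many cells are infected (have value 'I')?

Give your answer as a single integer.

Answer: 16

Derivation:
Step 0 (initial): 3 infected
Step 1: +4 new -> 7 infected
Step 2: +4 new -> 11 infected
Step 3: +3 new -> 14 infected
Step 4: +2 new -> 16 infected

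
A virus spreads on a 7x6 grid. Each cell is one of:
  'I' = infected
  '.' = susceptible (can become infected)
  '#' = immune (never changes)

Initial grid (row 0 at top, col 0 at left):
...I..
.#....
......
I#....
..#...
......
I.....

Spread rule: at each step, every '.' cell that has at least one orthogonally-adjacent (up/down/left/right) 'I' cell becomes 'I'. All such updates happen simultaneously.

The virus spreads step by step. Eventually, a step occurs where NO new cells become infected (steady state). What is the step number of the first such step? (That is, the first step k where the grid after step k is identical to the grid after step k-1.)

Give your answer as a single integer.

Answer: 7

Derivation:
Step 0 (initial): 3 infected
Step 1: +7 new -> 10 infected
Step 2: +10 new -> 20 infected
Step 3: +7 new -> 27 infected
Step 4: +6 new -> 33 infected
Step 5: +4 new -> 37 infected
Step 6: +2 new -> 39 infected
Step 7: +0 new -> 39 infected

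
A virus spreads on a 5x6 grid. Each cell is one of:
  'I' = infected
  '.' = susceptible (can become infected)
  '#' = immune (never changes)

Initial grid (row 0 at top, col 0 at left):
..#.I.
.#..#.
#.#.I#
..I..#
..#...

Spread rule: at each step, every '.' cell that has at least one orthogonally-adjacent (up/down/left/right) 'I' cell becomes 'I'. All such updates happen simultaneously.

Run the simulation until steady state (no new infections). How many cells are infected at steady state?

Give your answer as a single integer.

Answer: 19

Derivation:
Step 0 (initial): 3 infected
Step 1: +6 new -> 9 infected
Step 2: +7 new -> 16 infected
Step 3: +3 new -> 19 infected
Step 4: +0 new -> 19 infected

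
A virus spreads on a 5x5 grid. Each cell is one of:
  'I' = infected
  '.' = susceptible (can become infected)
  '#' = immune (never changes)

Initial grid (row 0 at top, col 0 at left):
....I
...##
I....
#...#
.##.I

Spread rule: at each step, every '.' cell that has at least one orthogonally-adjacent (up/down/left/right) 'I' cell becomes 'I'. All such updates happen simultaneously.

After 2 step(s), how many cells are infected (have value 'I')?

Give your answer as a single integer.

Answer: 13

Derivation:
Step 0 (initial): 3 infected
Step 1: +4 new -> 7 infected
Step 2: +6 new -> 13 infected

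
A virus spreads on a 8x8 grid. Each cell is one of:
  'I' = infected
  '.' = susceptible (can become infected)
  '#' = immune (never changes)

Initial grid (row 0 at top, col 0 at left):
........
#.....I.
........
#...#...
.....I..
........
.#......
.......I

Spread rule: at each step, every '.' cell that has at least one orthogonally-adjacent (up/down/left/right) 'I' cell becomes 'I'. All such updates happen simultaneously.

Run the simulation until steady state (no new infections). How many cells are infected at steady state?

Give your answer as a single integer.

Step 0 (initial): 3 infected
Step 1: +10 new -> 13 infected
Step 2: +14 new -> 27 infected
Step 3: +9 new -> 36 infected
Step 4: +8 new -> 44 infected
Step 5: +8 new -> 52 infected
Step 6: +4 new -> 56 infected
Step 7: +4 new -> 60 infected
Step 8: +0 new -> 60 infected

Answer: 60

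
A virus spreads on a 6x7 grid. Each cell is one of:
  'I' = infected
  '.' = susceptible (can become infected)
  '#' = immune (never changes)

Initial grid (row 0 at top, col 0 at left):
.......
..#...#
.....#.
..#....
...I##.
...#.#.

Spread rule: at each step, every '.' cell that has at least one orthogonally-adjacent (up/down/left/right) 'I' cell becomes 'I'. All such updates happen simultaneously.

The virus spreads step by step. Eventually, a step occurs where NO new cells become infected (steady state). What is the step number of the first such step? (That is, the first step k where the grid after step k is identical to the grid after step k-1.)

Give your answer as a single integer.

Answer: 8

Derivation:
Step 0 (initial): 1 infected
Step 1: +2 new -> 3 infected
Step 2: +4 new -> 7 infected
Step 3: +7 new -> 14 infected
Step 4: +6 new -> 20 infected
Step 5: +7 new -> 27 infected
Step 6: +4 new -> 31 infected
Step 7: +2 new -> 33 infected
Step 8: +0 new -> 33 infected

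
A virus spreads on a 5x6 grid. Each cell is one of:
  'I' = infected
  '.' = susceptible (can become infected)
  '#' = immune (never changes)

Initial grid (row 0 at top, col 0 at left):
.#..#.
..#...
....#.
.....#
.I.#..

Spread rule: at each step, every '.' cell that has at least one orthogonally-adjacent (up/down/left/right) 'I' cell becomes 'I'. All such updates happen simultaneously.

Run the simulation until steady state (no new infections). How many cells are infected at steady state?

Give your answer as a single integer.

Answer: 24

Derivation:
Step 0 (initial): 1 infected
Step 1: +3 new -> 4 infected
Step 2: +3 new -> 7 infected
Step 3: +4 new -> 11 infected
Step 4: +3 new -> 14 infected
Step 5: +3 new -> 17 infected
Step 6: +3 new -> 20 infected
Step 7: +2 new -> 22 infected
Step 8: +2 new -> 24 infected
Step 9: +0 new -> 24 infected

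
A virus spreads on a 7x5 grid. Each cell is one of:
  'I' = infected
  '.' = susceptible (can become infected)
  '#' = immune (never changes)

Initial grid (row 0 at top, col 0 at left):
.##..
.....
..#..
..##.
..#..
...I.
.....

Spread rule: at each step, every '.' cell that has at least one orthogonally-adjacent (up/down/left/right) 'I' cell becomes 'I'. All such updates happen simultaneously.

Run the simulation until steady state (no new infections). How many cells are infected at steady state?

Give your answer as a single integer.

Step 0 (initial): 1 infected
Step 1: +4 new -> 5 infected
Step 2: +4 new -> 9 infected
Step 3: +4 new -> 13 infected
Step 4: +4 new -> 17 infected
Step 5: +4 new -> 21 infected
Step 6: +4 new -> 25 infected
Step 7: +3 new -> 28 infected
Step 8: +1 new -> 29 infected
Step 9: +0 new -> 29 infected

Answer: 29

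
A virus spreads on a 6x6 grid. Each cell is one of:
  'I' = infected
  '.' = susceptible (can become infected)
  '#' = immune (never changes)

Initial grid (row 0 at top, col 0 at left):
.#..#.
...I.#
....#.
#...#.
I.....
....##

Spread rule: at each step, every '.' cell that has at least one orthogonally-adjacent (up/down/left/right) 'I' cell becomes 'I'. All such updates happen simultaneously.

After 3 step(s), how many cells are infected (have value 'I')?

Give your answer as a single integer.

Step 0 (initial): 2 infected
Step 1: +6 new -> 8 infected
Step 2: +7 new -> 15 infected
Step 3: +5 new -> 20 infected

Answer: 20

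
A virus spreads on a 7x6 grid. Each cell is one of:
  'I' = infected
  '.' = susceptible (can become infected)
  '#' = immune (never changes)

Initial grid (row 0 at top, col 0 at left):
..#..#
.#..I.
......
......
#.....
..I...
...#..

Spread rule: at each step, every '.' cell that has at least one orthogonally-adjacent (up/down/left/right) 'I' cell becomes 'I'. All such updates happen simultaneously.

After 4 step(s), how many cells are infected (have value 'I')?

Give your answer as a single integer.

Step 0 (initial): 2 infected
Step 1: +8 new -> 10 infected
Step 2: +11 new -> 21 infected
Step 3: +8 new -> 29 infected
Step 4: +4 new -> 33 infected

Answer: 33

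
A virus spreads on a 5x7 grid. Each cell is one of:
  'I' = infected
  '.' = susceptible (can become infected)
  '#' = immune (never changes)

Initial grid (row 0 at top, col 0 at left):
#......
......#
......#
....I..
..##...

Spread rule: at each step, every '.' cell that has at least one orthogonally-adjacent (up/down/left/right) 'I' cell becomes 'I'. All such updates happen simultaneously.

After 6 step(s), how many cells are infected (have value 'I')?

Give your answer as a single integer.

Step 0 (initial): 1 infected
Step 1: +4 new -> 5 infected
Step 2: +6 new -> 11 infected
Step 3: +6 new -> 17 infected
Step 4: +6 new -> 23 infected
Step 5: +5 new -> 28 infected
Step 6: +2 new -> 30 infected

Answer: 30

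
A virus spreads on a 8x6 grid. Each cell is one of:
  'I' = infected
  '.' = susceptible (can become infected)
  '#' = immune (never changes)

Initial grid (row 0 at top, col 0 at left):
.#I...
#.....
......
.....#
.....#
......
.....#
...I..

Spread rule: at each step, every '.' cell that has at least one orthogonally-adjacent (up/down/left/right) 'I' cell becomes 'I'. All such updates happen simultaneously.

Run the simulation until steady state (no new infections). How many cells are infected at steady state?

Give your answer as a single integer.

Answer: 42

Derivation:
Step 0 (initial): 2 infected
Step 1: +5 new -> 7 infected
Step 2: +9 new -> 16 infected
Step 3: +10 new -> 26 infected
Step 4: +10 new -> 36 infected
Step 5: +5 new -> 41 infected
Step 6: +1 new -> 42 infected
Step 7: +0 new -> 42 infected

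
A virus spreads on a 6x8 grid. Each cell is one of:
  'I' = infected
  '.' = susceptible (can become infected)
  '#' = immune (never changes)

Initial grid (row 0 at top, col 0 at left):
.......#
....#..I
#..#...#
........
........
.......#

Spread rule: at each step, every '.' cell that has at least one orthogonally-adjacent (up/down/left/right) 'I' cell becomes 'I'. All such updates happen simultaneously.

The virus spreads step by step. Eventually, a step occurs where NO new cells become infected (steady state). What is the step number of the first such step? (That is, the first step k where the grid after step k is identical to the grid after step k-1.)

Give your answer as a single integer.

Step 0 (initial): 1 infected
Step 1: +1 new -> 2 infected
Step 2: +3 new -> 5 infected
Step 3: +3 new -> 8 infected
Step 4: +5 new -> 13 infected
Step 5: +5 new -> 18 infected
Step 6: +5 new -> 23 infected
Step 7: +5 new -> 28 infected
Step 8: +6 new -> 34 infected
Step 9: +5 new -> 39 infected
Step 10: +2 new -> 41 infected
Step 11: +1 new -> 42 infected
Step 12: +0 new -> 42 infected

Answer: 12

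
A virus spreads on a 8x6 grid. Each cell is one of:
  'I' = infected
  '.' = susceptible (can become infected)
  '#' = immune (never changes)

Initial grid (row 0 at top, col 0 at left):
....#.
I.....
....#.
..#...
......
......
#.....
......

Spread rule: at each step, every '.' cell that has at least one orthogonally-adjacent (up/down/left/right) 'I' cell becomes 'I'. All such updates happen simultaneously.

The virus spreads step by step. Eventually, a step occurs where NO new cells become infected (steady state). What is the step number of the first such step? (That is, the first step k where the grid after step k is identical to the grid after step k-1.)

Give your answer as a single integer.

Answer: 12

Derivation:
Step 0 (initial): 1 infected
Step 1: +3 new -> 4 infected
Step 2: +4 new -> 8 infected
Step 3: +5 new -> 13 infected
Step 4: +5 new -> 18 infected
Step 5: +4 new -> 22 infected
Step 6: +6 new -> 28 infected
Step 7: +5 new -> 33 infected
Step 8: +5 new -> 38 infected
Step 9: +3 new -> 41 infected
Step 10: +2 new -> 43 infected
Step 11: +1 new -> 44 infected
Step 12: +0 new -> 44 infected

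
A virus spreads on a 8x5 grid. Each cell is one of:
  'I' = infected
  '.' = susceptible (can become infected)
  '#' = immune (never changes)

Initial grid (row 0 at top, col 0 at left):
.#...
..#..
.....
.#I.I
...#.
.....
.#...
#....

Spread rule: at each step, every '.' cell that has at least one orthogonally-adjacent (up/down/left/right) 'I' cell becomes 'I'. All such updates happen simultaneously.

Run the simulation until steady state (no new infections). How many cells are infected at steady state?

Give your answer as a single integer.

Answer: 34

Derivation:
Step 0 (initial): 2 infected
Step 1: +5 new -> 7 infected
Step 2: +6 new -> 13 infected
Step 3: +9 new -> 22 infected
Step 4: +7 new -> 29 infected
Step 5: +5 new -> 34 infected
Step 6: +0 new -> 34 infected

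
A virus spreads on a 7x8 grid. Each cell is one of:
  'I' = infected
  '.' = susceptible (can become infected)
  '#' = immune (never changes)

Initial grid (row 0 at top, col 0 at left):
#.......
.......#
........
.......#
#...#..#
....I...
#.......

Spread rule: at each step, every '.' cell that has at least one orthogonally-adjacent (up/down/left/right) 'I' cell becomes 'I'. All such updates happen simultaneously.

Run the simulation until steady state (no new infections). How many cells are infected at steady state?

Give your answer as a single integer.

Step 0 (initial): 1 infected
Step 1: +3 new -> 4 infected
Step 2: +6 new -> 10 infected
Step 3: +8 new -> 18 infected
Step 4: +9 new -> 27 infected
Step 5: +6 new -> 33 infected
Step 6: +8 new -> 41 infected
Step 7: +5 new -> 46 infected
Step 8: +3 new -> 49 infected
Step 9: +0 new -> 49 infected

Answer: 49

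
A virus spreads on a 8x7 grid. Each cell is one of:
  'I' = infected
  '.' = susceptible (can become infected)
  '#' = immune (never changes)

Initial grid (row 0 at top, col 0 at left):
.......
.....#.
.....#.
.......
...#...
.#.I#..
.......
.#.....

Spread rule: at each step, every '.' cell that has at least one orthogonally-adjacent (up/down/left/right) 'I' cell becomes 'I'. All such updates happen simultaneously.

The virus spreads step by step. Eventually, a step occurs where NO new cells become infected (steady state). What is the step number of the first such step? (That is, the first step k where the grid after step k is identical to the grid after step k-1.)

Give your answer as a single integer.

Answer: 11

Derivation:
Step 0 (initial): 1 infected
Step 1: +2 new -> 3 infected
Step 2: +4 new -> 7 infected
Step 3: +6 new -> 13 infected
Step 4: +8 new -> 21 infected
Step 5: +10 new -> 31 infected
Step 6: +8 new -> 39 infected
Step 7: +5 new -> 44 infected
Step 8: +3 new -> 47 infected
Step 9: +2 new -> 49 infected
Step 10: +1 new -> 50 infected
Step 11: +0 new -> 50 infected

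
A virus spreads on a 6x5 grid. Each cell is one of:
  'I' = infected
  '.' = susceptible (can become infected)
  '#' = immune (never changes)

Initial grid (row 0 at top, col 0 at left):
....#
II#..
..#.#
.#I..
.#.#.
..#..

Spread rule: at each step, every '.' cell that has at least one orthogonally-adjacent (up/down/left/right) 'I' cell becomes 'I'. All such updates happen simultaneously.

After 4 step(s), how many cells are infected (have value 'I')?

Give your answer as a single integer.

Answer: 20

Derivation:
Step 0 (initial): 3 infected
Step 1: +6 new -> 9 infected
Step 2: +4 new -> 13 infected
Step 3: +4 new -> 17 infected
Step 4: +3 new -> 20 infected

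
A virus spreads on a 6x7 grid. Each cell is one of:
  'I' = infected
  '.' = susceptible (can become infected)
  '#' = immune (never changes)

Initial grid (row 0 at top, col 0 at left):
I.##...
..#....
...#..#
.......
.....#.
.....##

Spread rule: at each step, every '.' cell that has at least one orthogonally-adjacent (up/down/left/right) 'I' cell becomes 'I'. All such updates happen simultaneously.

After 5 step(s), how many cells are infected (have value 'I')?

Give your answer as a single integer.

Step 0 (initial): 1 infected
Step 1: +2 new -> 3 infected
Step 2: +2 new -> 5 infected
Step 3: +2 new -> 7 infected
Step 4: +3 new -> 10 infected
Step 5: +3 new -> 13 infected

Answer: 13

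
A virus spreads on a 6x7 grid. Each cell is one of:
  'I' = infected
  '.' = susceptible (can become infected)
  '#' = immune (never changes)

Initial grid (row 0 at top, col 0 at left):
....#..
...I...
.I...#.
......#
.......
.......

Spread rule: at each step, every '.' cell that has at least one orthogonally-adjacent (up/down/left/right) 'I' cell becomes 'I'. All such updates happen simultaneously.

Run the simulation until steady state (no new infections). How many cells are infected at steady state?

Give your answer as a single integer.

Step 0 (initial): 2 infected
Step 1: +8 new -> 10 infected
Step 2: +9 new -> 19 infected
Step 3: +8 new -> 27 infected
Step 4: +7 new -> 34 infected
Step 5: +2 new -> 36 infected
Step 6: +2 new -> 38 infected
Step 7: +1 new -> 39 infected
Step 8: +0 new -> 39 infected

Answer: 39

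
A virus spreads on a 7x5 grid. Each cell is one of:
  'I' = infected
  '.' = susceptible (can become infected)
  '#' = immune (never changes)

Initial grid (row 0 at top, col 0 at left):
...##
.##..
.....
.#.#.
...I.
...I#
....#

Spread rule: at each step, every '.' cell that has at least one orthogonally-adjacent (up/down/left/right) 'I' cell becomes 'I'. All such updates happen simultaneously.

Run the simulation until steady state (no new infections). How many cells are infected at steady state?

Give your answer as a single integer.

Answer: 27

Derivation:
Step 0 (initial): 2 infected
Step 1: +4 new -> 6 infected
Step 2: +5 new -> 11 infected
Step 3: +5 new -> 16 infected
Step 4: +5 new -> 21 infected
Step 5: +2 new -> 23 infected
Step 6: +1 new -> 24 infected
Step 7: +1 new -> 25 infected
Step 8: +1 new -> 26 infected
Step 9: +1 new -> 27 infected
Step 10: +0 new -> 27 infected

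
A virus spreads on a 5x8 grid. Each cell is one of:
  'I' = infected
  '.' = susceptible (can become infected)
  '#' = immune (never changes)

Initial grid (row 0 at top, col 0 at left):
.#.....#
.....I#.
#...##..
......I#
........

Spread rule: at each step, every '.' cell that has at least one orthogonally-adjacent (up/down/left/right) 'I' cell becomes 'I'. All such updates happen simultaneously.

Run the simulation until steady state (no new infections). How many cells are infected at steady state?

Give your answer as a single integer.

Answer: 33

Derivation:
Step 0 (initial): 2 infected
Step 1: +5 new -> 7 infected
Step 2: +7 new -> 14 infected
Step 3: +6 new -> 20 infected
Step 4: +5 new -> 25 infected
Step 5: +4 new -> 29 infected
Step 6: +3 new -> 32 infected
Step 7: +1 new -> 33 infected
Step 8: +0 new -> 33 infected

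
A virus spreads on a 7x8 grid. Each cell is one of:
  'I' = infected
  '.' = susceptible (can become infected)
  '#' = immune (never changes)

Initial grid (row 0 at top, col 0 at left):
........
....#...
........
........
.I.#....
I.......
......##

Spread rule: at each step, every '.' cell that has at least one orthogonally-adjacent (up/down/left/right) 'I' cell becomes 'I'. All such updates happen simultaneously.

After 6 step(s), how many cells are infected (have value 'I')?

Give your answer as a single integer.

Step 0 (initial): 2 infected
Step 1: +5 new -> 7 infected
Step 2: +5 new -> 12 infected
Step 3: +6 new -> 18 infected
Step 4: +7 new -> 25 infected
Step 5: +8 new -> 33 infected
Step 6: +6 new -> 39 infected

Answer: 39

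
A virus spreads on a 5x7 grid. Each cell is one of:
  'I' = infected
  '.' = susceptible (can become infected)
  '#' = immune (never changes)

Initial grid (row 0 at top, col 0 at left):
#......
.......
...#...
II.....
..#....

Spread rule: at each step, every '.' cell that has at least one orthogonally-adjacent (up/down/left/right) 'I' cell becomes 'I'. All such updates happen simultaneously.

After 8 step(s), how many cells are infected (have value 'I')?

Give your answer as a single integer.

Step 0 (initial): 2 infected
Step 1: +5 new -> 7 infected
Step 2: +4 new -> 11 infected
Step 3: +4 new -> 15 infected
Step 4: +5 new -> 20 infected
Step 5: +5 new -> 25 infected
Step 6: +4 new -> 29 infected
Step 7: +2 new -> 31 infected
Step 8: +1 new -> 32 infected

Answer: 32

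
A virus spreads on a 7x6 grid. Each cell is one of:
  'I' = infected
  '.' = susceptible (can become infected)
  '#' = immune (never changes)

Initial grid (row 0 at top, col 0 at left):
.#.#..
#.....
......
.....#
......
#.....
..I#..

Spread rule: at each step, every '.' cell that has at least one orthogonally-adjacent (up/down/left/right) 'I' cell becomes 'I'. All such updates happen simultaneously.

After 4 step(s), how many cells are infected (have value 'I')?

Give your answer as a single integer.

Answer: 18

Derivation:
Step 0 (initial): 1 infected
Step 1: +2 new -> 3 infected
Step 2: +4 new -> 7 infected
Step 3: +4 new -> 11 infected
Step 4: +7 new -> 18 infected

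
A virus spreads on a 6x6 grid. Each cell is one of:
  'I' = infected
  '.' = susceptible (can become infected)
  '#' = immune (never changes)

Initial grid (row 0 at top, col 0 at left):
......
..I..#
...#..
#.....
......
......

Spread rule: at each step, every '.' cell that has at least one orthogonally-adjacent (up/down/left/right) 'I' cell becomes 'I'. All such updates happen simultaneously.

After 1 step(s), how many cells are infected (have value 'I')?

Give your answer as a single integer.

Answer: 5

Derivation:
Step 0 (initial): 1 infected
Step 1: +4 new -> 5 infected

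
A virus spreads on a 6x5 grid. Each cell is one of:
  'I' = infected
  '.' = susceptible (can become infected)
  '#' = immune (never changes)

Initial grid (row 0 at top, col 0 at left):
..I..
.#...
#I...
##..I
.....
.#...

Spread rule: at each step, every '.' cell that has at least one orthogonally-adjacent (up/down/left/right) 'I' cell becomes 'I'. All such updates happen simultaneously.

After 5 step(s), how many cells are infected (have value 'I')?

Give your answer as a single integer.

Answer: 24

Derivation:
Step 0 (initial): 3 infected
Step 1: +7 new -> 10 infected
Step 2: +8 new -> 18 infected
Step 3: +3 new -> 21 infected
Step 4: +2 new -> 23 infected
Step 5: +1 new -> 24 infected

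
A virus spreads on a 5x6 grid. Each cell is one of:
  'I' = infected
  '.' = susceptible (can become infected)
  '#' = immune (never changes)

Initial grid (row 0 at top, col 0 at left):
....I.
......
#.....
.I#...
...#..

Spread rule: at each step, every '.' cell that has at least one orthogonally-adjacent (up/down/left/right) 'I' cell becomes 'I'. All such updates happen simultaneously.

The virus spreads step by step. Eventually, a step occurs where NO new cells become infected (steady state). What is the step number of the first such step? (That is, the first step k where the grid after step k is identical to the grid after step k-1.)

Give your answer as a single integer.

Answer: 6

Derivation:
Step 0 (initial): 2 infected
Step 1: +6 new -> 8 infected
Step 2: +8 new -> 16 infected
Step 3: +6 new -> 22 infected
Step 4: +4 new -> 26 infected
Step 5: +1 new -> 27 infected
Step 6: +0 new -> 27 infected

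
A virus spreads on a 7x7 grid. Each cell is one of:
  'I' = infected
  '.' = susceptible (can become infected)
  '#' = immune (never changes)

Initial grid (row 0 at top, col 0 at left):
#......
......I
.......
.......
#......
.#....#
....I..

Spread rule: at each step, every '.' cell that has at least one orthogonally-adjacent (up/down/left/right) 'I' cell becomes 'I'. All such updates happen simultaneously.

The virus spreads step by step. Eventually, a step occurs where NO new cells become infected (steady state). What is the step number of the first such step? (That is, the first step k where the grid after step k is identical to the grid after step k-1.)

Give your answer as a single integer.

Step 0 (initial): 2 infected
Step 1: +6 new -> 8 infected
Step 2: +9 new -> 17 infected
Step 3: +10 new -> 27 infected
Step 4: +6 new -> 33 infected
Step 5: +6 new -> 39 infected
Step 6: +4 new -> 43 infected
Step 7: +2 new -> 45 infected
Step 8: +0 new -> 45 infected

Answer: 8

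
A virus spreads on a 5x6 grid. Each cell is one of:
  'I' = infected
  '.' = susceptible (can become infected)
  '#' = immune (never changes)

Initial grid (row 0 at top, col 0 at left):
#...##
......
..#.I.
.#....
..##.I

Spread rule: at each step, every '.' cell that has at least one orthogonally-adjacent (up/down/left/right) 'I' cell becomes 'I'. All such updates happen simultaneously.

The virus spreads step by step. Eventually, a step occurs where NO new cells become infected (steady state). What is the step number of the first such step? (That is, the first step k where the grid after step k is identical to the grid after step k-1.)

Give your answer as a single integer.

Answer: 10

Derivation:
Step 0 (initial): 2 infected
Step 1: +6 new -> 8 infected
Step 2: +3 new -> 11 infected
Step 3: +3 new -> 14 infected
Step 4: +2 new -> 16 infected
Step 5: +3 new -> 19 infected
Step 6: +1 new -> 20 infected
Step 7: +1 new -> 21 infected
Step 8: +1 new -> 22 infected
Step 9: +1 new -> 23 infected
Step 10: +0 new -> 23 infected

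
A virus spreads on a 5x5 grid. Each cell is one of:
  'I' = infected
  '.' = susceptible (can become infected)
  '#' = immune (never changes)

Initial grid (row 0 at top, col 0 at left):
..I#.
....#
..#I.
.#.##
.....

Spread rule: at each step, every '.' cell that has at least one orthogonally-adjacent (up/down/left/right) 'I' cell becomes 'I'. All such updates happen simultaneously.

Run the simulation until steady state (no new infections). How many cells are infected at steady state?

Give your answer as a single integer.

Answer: 18

Derivation:
Step 0 (initial): 2 infected
Step 1: +4 new -> 6 infected
Step 2: +2 new -> 8 infected
Step 3: +2 new -> 10 infected
Step 4: +1 new -> 11 infected
Step 5: +1 new -> 12 infected
Step 6: +1 new -> 13 infected
Step 7: +1 new -> 14 infected
Step 8: +1 new -> 15 infected
Step 9: +2 new -> 17 infected
Step 10: +1 new -> 18 infected
Step 11: +0 new -> 18 infected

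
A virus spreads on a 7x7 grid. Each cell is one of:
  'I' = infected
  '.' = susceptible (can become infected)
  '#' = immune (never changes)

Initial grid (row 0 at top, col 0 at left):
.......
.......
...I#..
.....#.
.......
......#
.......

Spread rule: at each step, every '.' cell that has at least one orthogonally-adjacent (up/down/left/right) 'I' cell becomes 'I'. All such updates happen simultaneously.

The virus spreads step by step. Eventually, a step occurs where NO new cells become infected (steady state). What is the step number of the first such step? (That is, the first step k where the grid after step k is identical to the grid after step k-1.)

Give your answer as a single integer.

Answer: 8

Derivation:
Step 0 (initial): 1 infected
Step 1: +3 new -> 4 infected
Step 2: +7 new -> 11 infected
Step 3: +9 new -> 20 infected
Step 4: +11 new -> 31 infected
Step 5: +9 new -> 40 infected
Step 6: +4 new -> 44 infected
Step 7: +2 new -> 46 infected
Step 8: +0 new -> 46 infected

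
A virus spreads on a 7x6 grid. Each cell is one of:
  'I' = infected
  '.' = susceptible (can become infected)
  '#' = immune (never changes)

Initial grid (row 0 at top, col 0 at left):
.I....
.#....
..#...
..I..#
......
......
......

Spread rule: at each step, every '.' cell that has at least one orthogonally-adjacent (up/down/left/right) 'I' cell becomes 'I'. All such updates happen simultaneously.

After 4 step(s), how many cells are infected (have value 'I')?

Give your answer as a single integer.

Answer: 34

Derivation:
Step 0 (initial): 2 infected
Step 1: +5 new -> 7 infected
Step 2: +10 new -> 17 infected
Step 3: +9 new -> 26 infected
Step 4: +8 new -> 34 infected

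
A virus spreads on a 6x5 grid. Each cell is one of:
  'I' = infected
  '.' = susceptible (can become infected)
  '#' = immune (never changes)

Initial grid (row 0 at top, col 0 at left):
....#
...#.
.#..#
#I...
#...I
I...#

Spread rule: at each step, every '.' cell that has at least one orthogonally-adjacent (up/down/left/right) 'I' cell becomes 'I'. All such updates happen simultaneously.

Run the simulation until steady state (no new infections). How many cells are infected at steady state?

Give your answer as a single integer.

Step 0 (initial): 3 infected
Step 1: +5 new -> 8 infected
Step 2: +5 new -> 13 infected
Step 3: +2 new -> 15 infected
Step 4: +2 new -> 17 infected
Step 5: +3 new -> 20 infected
Step 6: +2 new -> 22 infected
Step 7: +0 new -> 22 infected

Answer: 22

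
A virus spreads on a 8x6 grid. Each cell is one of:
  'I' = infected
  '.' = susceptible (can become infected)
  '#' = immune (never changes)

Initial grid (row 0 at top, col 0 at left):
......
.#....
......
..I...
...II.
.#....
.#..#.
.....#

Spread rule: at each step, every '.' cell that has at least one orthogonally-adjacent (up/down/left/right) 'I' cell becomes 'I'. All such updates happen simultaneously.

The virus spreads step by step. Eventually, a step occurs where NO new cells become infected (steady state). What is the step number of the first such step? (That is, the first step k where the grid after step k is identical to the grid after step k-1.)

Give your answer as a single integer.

Answer: 7

Derivation:
Step 0 (initial): 3 infected
Step 1: +8 new -> 11 infected
Step 2: +10 new -> 21 infected
Step 3: +9 new -> 30 infected
Step 4: +8 new -> 38 infected
Step 5: +4 new -> 42 infected
Step 6: +1 new -> 43 infected
Step 7: +0 new -> 43 infected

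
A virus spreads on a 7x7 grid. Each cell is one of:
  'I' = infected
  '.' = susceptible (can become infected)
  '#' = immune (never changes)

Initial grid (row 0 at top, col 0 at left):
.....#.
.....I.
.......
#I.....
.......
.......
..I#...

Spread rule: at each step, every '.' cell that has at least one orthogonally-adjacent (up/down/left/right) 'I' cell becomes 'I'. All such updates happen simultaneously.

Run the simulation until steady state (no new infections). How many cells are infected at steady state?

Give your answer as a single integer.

Step 0 (initial): 3 infected
Step 1: +8 new -> 11 infected
Step 2: +15 new -> 26 infected
Step 3: +11 new -> 37 infected
Step 4: +6 new -> 43 infected
Step 5: +2 new -> 45 infected
Step 6: +1 new -> 46 infected
Step 7: +0 new -> 46 infected

Answer: 46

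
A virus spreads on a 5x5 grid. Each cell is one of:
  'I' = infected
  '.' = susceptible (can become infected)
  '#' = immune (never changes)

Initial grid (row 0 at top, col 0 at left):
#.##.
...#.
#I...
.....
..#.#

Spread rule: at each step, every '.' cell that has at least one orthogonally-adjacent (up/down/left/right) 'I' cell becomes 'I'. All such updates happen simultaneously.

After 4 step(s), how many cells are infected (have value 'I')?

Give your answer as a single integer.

Answer: 17

Derivation:
Step 0 (initial): 1 infected
Step 1: +3 new -> 4 infected
Step 2: +7 new -> 11 infected
Step 3: +3 new -> 14 infected
Step 4: +3 new -> 17 infected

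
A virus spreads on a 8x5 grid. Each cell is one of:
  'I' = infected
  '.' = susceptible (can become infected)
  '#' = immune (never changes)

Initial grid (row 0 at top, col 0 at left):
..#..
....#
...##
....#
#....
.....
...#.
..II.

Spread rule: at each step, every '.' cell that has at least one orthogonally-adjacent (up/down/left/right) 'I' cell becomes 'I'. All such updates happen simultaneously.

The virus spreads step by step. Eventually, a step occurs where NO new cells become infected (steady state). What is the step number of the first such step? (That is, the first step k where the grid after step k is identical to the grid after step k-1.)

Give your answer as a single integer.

Step 0 (initial): 2 infected
Step 1: +3 new -> 5 infected
Step 2: +4 new -> 9 infected
Step 3: +5 new -> 14 infected
Step 4: +5 new -> 19 infected
Step 5: +3 new -> 22 infected
Step 6: +3 new -> 25 infected
Step 7: +3 new -> 28 infected
Step 8: +3 new -> 31 infected
Step 9: +2 new -> 33 infected
Step 10: +0 new -> 33 infected

Answer: 10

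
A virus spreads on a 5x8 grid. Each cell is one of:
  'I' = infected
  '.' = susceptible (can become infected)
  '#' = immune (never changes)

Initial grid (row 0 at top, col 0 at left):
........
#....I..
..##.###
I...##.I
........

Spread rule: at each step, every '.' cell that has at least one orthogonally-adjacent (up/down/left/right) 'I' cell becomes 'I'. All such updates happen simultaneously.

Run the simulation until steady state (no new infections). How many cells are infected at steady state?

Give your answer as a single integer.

Answer: 32

Derivation:
Step 0 (initial): 3 infected
Step 1: +8 new -> 11 infected
Step 2: +9 new -> 20 infected
Step 3: +7 new -> 27 infected
Step 4: +4 new -> 31 infected
Step 5: +1 new -> 32 infected
Step 6: +0 new -> 32 infected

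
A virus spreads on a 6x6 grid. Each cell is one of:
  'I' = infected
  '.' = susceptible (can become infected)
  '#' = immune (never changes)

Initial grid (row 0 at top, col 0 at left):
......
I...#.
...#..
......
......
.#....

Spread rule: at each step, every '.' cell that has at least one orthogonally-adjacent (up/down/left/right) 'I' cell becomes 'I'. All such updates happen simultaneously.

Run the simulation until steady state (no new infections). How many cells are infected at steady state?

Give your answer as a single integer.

Answer: 33

Derivation:
Step 0 (initial): 1 infected
Step 1: +3 new -> 4 infected
Step 2: +4 new -> 8 infected
Step 3: +5 new -> 13 infected
Step 4: +4 new -> 17 infected
Step 5: +3 new -> 20 infected
Step 6: +4 new -> 24 infected
Step 7: +5 new -> 29 infected
Step 8: +3 new -> 32 infected
Step 9: +1 new -> 33 infected
Step 10: +0 new -> 33 infected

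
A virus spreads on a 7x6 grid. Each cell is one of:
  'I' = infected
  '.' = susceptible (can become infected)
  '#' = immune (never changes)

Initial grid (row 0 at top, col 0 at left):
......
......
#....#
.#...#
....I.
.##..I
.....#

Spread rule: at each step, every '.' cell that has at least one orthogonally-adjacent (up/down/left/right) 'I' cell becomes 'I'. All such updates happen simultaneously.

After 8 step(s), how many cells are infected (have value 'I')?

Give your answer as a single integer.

Answer: 35

Derivation:
Step 0 (initial): 2 infected
Step 1: +4 new -> 6 infected
Step 2: +5 new -> 11 infected
Step 3: +5 new -> 16 infected
Step 4: +6 new -> 22 infected
Step 5: +7 new -> 29 infected
Step 6: +3 new -> 32 infected
Step 7: +2 new -> 34 infected
Step 8: +1 new -> 35 infected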